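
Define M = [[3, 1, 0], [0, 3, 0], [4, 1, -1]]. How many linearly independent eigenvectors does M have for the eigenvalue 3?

M − 3I = [[0, 1, 0], [0, 0, 0], [4, 1, -4]].
This matrix has rank 2, so its null space has dimension 3 − 2 = 1.

1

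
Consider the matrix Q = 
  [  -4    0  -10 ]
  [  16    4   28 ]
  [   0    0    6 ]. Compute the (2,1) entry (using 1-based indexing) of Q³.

Characteristic polynomial: r^3 - 6r^2 - 16r + 96 = (r - 6)(r - 4)(r + 4), so the eigenvalues are -4, 4, 6.
r=6: eigenvector (-1, 6, 1).
r=4: eigenvector (0, 1, 0).
r=-4: eigenvector (1, -2, 0).
P = [[-1, 0, 1], [6, 1, -2], [1, 0, 0]], D = diag(6, 4, -4), P⁻¹ = [[0, 0, 1], [2, 1, -4], [1, 0, 1]].
Q³ = P·diag(216, 64, -64)·P⁻¹ = [[-64, 0, -280], [256, 64, 1168], [0, 0, 216]].
The requested entry is 256.

256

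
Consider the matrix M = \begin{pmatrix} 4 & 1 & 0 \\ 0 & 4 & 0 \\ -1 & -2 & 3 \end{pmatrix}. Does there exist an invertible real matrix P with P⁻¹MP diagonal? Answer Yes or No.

Characteristic polynomial: p(s) = s^3 - 11s^2 + 40s - 48 = (s - 4)^2(s - 3).
s = 4 has algebraic multiplicity 2; rank(M − 4I) = 2, so geometric multiplicity = 1.
Geometric multiplicity < algebraic multiplicity, so M is not diagonalizable.

No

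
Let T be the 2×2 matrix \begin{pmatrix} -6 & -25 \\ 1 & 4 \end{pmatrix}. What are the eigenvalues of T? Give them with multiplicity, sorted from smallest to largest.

-1, -1

Characteristic polynomial: p(r) = r^2 + 2r + 1 = (r + 1)^2.
Roots (with multiplicity): -1, -1.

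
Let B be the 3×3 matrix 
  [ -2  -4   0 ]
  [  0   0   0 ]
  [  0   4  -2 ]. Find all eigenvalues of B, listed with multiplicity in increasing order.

-2, -2, 0

Characteristic polynomial: p(λ) = λ^3 + 4λ^2 + 4λ = λ(λ + 2)^2.
Roots (with multiplicity): -2, -2, 0.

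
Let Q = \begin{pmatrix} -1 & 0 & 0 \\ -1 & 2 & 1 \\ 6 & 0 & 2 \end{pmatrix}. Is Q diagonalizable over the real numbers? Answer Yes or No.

No

Characteristic polynomial: p(λ) = λ^3 - 3λ^2 + 4 = (λ - 2)^2(λ + 1).
λ = 2 has algebraic multiplicity 2; rank(Q − 2I) = 2, so geometric multiplicity = 1.
Geometric multiplicity < algebraic multiplicity, so Q is not diagonalizable.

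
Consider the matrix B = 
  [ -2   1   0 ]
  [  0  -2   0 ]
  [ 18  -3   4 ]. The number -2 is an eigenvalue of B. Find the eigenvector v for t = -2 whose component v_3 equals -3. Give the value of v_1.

B + 2I = [[0, 1, 0], [0, 0, 0], [18, -3, 6]].
Solving (B + 2I)v = 0 gives the eigenspace spanned by (1, 0, -3).
With v_3 = -3, v = (1, 0, -3), so v_1 = 1.

1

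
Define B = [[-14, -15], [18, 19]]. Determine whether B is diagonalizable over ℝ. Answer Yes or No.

Characteristic polynomial: p(r) = r^2 - 5r + 4 = (r - 4)(r - 1).
All 2 eigenvalues are distinct, so B is diagonalizable.

Yes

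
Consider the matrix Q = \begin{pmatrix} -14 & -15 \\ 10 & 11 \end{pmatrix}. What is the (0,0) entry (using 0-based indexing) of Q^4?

Characteristic polynomial: μ^2 + 3μ - 4 = (μ - 1)(μ + 4), so the eigenvalues are -4, 1.
μ=1: eigenvector (1, -1).
μ=-4: eigenvector (3, -2).
P = [[1, 3], [-1, -2]], D = diag(1, -4), P⁻¹ = [[-2, -3], [1, 1]].
Q⁴ = P·diag(1, 256)·P⁻¹ = [[766, 765], [-510, -509]].
The requested entry is 766.

766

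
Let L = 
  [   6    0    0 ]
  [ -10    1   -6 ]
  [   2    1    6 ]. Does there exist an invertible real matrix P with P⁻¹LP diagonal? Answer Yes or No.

Yes

Characteristic polynomial: p(s) = s^3 - 13s^2 + 54s - 72 = (s - 6)(s - 4)(s - 3).
All 3 eigenvalues are distinct, so L is diagonalizable.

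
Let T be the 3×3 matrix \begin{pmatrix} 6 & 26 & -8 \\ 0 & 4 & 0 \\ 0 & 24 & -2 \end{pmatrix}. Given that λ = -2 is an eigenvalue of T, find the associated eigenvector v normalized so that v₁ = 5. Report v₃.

5

T + 2I = [[8, 26, -8], [0, 6, 0], [0, 24, 0]].
Solving (T + 2I)v = 0 gives the eigenspace spanned by (5, 0, 5).
With v₁ = 5, v = (5, 0, 5), so v₃ = 5.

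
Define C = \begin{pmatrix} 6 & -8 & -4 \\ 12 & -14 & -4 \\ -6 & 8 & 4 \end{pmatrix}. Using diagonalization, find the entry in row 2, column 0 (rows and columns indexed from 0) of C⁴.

1296

Characteristic polynomial: μ^3 + 4μ^2 - 12μ = μ(μ - 2)(μ + 6), so the eigenvalues are -6, 0, 2.
μ=-6: eigenvector (-1, -2, 1).
μ=2: eigenvector (-1, -1, 1).
μ=0: eigenvector (-2, -2, 1).
P = [[-1, -1, -2], [-2, -1, -2], [1, 1, 1]], D = diag(-6, 2, 0), P⁻¹ = [[1, -1, 0], [0, 1, 2], [-1, 0, -1]].
C⁴ = P·diag(1296, 16, 0)·P⁻¹ = [[-1296, 1280, -32], [-2592, 2576, -32], [1296, -1280, 32]].
The requested entry is 1296.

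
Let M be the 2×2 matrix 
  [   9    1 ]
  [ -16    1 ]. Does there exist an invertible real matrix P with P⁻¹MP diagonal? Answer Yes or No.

No

Characteristic polynomial: p(μ) = μ^2 - 10μ + 25 = (μ - 5)^2.
μ = 5 has algebraic multiplicity 2; rank(M − 5I) = 1, so geometric multiplicity = 1.
Geometric multiplicity < algebraic multiplicity, so M is not diagonalizable.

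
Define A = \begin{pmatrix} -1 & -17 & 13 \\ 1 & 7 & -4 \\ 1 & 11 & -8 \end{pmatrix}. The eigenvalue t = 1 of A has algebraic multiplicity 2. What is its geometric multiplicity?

1

A − 1I = [[-2, -17, 13], [1, 6, -4], [1, 11, -9]].
This matrix has rank 2, so its null space has dimension 3 − 2 = 1.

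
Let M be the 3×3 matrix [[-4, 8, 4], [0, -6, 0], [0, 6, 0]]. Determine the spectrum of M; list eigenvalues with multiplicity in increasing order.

Characteristic polynomial: p(t) = t^3 + 10t^2 + 24t = t(t + 4)(t + 6).
Roots (with multiplicity): -6, -4, 0.

-6, -4, 0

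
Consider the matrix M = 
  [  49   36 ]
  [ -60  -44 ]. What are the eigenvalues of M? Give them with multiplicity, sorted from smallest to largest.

1, 4

Characteristic polynomial: p(μ) = μ^2 - 5μ + 4 = (μ - 4)(μ - 1).
Roots (with multiplicity): 1, 4.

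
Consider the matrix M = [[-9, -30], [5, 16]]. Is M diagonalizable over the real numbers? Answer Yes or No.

Yes

Characteristic polynomial: p(μ) = μ^2 - 7μ + 6 = (μ - 6)(μ - 1).
All 2 eigenvalues are distinct, so M is diagonalizable.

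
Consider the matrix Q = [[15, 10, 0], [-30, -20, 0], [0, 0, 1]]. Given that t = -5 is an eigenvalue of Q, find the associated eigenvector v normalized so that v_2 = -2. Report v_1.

1

Q + 5I = [[20, 10, 0], [-30, -15, 0], [0, 0, 6]].
Solving (Q + 5I)v = 0 gives the eigenspace spanned by (1, -2, 0).
With v_2 = -2, v = (1, -2, 0), so v_1 = 1.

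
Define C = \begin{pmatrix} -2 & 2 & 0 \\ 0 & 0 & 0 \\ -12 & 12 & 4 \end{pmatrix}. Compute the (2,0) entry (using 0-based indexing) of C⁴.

-480

Characteristic polynomial: t^3 - 2t^2 - 8t = t(t - 4)(t + 2), so the eigenvalues are -2, 0, 4.
t=-2: eigenvector (1, 0, 2).
t=4: eigenvector (0, 0, 1).
t=0: eigenvector (1, 1, 0).
P = [[1, 0, 1], [0, 0, 1], [2, 1, 0]], D = diag(-2, 4, 0), P⁻¹ = [[1, -1, 0], [-2, 2, 1], [0, 1, 0]].
C⁴ = P·diag(16, 256, 0)·P⁻¹ = [[16, -16, 0], [0, 0, 0], [-480, 480, 256]].
The requested entry is -480.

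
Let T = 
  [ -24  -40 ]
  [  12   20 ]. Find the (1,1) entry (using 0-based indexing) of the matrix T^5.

Characteristic polynomial: r^2 + 4r = r(r + 4), so the eigenvalues are -4, 0.
r=-4: eigenvector (-2, 1).
r=0: eigenvector (-5, 3).
P = [[-2, -5], [1, 3]], D = diag(-4, 0), P⁻¹ = [[-3, -5], [1, 2]].
T⁵ = P·diag(-1024, 0)·P⁻¹ = [[-6144, -10240], [3072, 5120]].
The requested entry is 5120.

5120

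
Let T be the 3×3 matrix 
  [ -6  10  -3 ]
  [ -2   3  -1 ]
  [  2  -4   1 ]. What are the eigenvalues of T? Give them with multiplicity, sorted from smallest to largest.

-1, -1, 0

Characteristic polynomial: p(r) = r^3 + 2r^2 + r = r(r + 1)^2.
Roots (with multiplicity): -1, -1, 0.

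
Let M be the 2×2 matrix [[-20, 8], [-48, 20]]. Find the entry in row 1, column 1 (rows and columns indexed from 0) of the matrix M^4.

256

Characteristic polynomial: r^2 - 16 = (r - 4)(r + 4), so the eigenvalues are -4, 4.
r=-4: eigenvector (-1, -2).
r=4: eigenvector (1, 3).
P = [[-1, 1], [-2, 3]], D = diag(-4, 4), P⁻¹ = [[-3, 1], [-2, 1]].
M⁴ = P·diag(256, 256)·P⁻¹ = [[256, 0], [0, 256]].
The requested entry is 256.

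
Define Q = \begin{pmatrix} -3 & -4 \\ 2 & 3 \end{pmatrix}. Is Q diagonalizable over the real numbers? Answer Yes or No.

Yes

Characteristic polynomial: p(μ) = μ^2 - 1 = (μ - 1)(μ + 1).
All 2 eigenvalues are distinct, so Q is diagonalizable.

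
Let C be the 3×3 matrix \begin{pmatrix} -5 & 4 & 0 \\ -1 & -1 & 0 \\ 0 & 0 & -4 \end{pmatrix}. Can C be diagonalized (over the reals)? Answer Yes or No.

Characteristic polynomial: p(μ) = μ^3 + 10μ^2 + 33μ + 36 = (μ + 3)^2(μ + 4).
μ = -3 has algebraic multiplicity 2; rank(C + 3I) = 2, so geometric multiplicity = 1.
Geometric multiplicity < algebraic multiplicity, so C is not diagonalizable.

No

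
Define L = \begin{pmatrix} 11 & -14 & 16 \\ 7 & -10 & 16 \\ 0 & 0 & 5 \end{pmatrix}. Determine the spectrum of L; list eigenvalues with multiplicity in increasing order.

-3, 4, 5

Characteristic polynomial: p(s) = s^3 - 6s^2 - 7s + 60 = (s - 5)(s - 4)(s + 3).
Roots (with multiplicity): -3, 4, 5.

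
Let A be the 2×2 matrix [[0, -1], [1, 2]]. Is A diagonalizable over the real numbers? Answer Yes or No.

Characteristic polynomial: p(λ) = λ^2 - 2λ + 1 = (λ - 1)^2.
λ = 1 has algebraic multiplicity 2; rank(A − 1I) = 1, so geometric multiplicity = 1.
Geometric multiplicity < algebraic multiplicity, so A is not diagonalizable.

No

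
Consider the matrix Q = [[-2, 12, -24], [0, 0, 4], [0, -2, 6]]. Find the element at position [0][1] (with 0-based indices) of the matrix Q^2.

24

Characteristic polynomial: s^3 - 4s^2 - 4s + 16 = (s - 4)(s - 2)(s + 2), so the eigenvalues are -2, 2, 4.
s=-2: eigenvector (1, 0, 0).
s=2: eigenvector (0, 2, 1).
s=4: eigenvector (-2, 1, 1).
P = [[1, 0, -2], [0, 2, 1], [0, 1, 1]], D = diag(-2, 2, 4), P⁻¹ = [[1, -2, 4], [0, 1, -1], [0, -1, 2]].
Q² = P·diag(4, 4, 16)·P⁻¹ = [[4, 24, -48], [0, -8, 24], [0, -12, 28]].
The requested entry is 24.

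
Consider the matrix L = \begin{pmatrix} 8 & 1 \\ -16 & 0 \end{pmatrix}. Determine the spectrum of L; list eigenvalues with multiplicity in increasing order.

4, 4

Characteristic polynomial: p(r) = r^2 - 8r + 16 = (r - 4)^2.
Roots (with multiplicity): 4, 4.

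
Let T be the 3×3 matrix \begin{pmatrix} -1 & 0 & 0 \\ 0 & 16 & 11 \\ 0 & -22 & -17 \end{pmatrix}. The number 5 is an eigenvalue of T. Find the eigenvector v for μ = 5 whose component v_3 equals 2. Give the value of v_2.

-2

T − 5I = [[-6, 0, 0], [0, 11, 11], [0, -22, -22]].
Solving (T − 5I)v = 0 gives the eigenspace spanned by (0, -2, 2).
With v_3 = 2, v = (0, -2, 2), so v_2 = -2.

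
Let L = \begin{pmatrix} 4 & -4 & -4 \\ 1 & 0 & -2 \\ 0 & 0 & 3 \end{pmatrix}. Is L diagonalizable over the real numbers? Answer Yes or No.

No

Characteristic polynomial: p(t) = t^3 - 7t^2 + 16t - 12 = (t - 3)(t - 2)^2.
t = 2 has algebraic multiplicity 2; rank(L − 2I) = 2, so geometric multiplicity = 1.
Geometric multiplicity < algebraic multiplicity, so L is not diagonalizable.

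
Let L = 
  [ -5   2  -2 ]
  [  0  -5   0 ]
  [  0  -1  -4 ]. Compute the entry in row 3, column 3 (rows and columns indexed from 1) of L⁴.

256

Characteristic polynomial: r^3 + 14r^2 + 65r + 100 = (r + 4)(r + 5)^2, so the eigenvalues are -5, -5, -4.
r=-4: eigenvector (-2, 0, 1).
r=-5: eigenvector (0, 1, 1).
r=-5: eigenvector (1, 0, 0).
P = [[-2, 0, 1], [0, 1, 0], [1, 1, 0]], D = diag(-4, -5, -5), P⁻¹ = [[0, -1, 1], [0, 1, 0], [1, -2, 2]].
L⁴ = P·diag(256, 625, 625)·P⁻¹ = [[625, -738, 738], [0, 625, 0], [0, 369, 256]].
The requested entry is 256.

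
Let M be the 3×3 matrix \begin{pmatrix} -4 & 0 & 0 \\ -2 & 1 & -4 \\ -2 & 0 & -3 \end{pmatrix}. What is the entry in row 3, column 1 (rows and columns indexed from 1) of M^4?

Characteristic polynomial: r^3 + 6r^2 + 5r - 12 = (r - 1)(r + 3)(r + 4), so the eigenvalues are -4, -3, 1.
r=-4: eigenvector (1, 2, 2).
r=-3: eigenvector (0, 1, 1).
r=1: eigenvector (0, 1, 0).
P = [[1, 0, 0], [2, 1, 1], [2, 1, 0]], D = diag(-4, -3, 1), P⁻¹ = [[1, 0, 0], [-2, 0, 1], [0, 1, -1]].
M⁴ = P·diag(256, 81, 1)·P⁻¹ = [[256, 0, 0], [350, 1, 80], [350, 0, 81]].
The requested entry is 350.

350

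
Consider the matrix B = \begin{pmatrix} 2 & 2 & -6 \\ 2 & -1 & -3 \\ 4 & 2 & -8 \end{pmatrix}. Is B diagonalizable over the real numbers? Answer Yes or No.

Characteristic polynomial: p(s) = s^3 + 7s^2 + 16s + 12 = (s + 2)^2(s + 3).
s = -2 has algebraic multiplicity 2; rank(B + 2I) = 1, so geometric multiplicity = 2.
Every eigenvalue has geometric = algebraic multiplicity, so B is diagonalizable.

Yes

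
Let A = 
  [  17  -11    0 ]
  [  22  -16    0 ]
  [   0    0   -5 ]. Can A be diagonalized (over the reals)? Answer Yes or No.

Characteristic polynomial: p(t) = t^3 + 4t^2 - 35t - 150 = (t - 6)(t + 5)^2.
t = -5 has algebraic multiplicity 2; rank(A + 5I) = 1, so geometric multiplicity = 2.
Every eigenvalue has geometric = algebraic multiplicity, so A is diagonalizable.

Yes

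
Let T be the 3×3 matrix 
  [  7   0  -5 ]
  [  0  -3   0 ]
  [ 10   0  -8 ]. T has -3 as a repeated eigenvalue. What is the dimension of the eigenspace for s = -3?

T + 3I = [[10, 0, -5], [0, 0, 0], [10, 0, -5]].
This matrix has rank 1, so its null space has dimension 3 − 1 = 2.

2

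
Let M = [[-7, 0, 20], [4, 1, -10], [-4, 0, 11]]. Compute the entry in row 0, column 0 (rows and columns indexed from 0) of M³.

-103

Characteristic polynomial: λ^3 - 5λ^2 + 7λ - 3 = (λ - 3)(λ - 1)^2, so the eigenvalues are 1, 1, 3.
λ=1: eigenvector (5, 0, 2).
λ=1: eigenvector (0, 1, 0).
λ=3: eigenvector (2, -1, 1).
P = [[5, 0, 2], [0, 1, -1], [2, 0, 1]], D = diag(1, 1, 3), P⁻¹ = [[1, 0, -2], [-2, 1, 5], [-2, 0, 5]].
M³ = P·diag(1, 1, 27)·P⁻¹ = [[-103, 0, 260], [52, 1, -130], [-52, 0, 131]].
The requested entry is -103.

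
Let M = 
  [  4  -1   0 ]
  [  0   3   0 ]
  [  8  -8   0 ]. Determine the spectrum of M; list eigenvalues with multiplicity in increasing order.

Characteristic polynomial: p(s) = s^3 - 7s^2 + 12s = s(s - 4)(s - 3).
Roots (with multiplicity): 0, 3, 4.

0, 3, 4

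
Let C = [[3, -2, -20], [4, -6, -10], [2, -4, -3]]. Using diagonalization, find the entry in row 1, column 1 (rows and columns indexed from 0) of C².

68

Characteristic polynomial: μ^3 + 6μ^2 - μ - 30 = (μ - 2)(μ + 3)(μ + 5), so the eigenvalues are -5, -3, 2.
μ=-5: eigenvector (-3, -2, -1).
μ=2: eigenvector (2, 1, 0).
μ=-3: eigenvector (4, 2, 1).
P = [[-3, 2, 4], [-2, 1, 2], [-1, 0, 1]], D = diag(-5, 2, -3), P⁻¹ = [[1, -2, 0], [0, 1, -2], [1, -2, 1]].
C² = P·diag(25, 4, 9)·P⁻¹ = [[-39, 86, 20], [-32, 68, 10], [-16, 32, 9]].
The requested entry is 68.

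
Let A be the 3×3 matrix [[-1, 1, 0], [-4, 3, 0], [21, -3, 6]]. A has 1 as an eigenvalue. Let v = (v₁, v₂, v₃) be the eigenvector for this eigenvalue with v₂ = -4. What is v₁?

A − 1I = [[-2, 1, 0], [-4, 2, 0], [21, -3, 5]].
Solving (A − 1I)v = 0 gives the eigenspace spanned by (-2, -4, 6).
With v₂ = -4, v = (-2, -4, 6), so v₁ = -2.

-2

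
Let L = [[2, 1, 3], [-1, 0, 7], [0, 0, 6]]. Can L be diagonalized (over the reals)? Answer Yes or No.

Characteristic polynomial: p(r) = r^3 - 8r^2 + 13r - 6 = (r - 6)(r - 1)^2.
r = 1 has algebraic multiplicity 2; rank(L − 1I) = 2, so geometric multiplicity = 1.
Geometric multiplicity < algebraic multiplicity, so L is not diagonalizable.

No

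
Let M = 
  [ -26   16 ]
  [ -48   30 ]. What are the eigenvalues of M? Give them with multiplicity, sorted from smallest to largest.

-2, 6

Characteristic polynomial: p(s) = s^2 - 4s - 12 = (s - 6)(s + 2).
Roots (with multiplicity): -2, 6.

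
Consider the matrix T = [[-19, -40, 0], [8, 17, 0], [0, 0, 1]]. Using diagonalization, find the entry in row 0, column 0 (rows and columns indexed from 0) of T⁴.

401

Characteristic polynomial: s^3 + s^2 - 5s + 3 = (s - 1)^2(s + 3), so the eigenvalues are -3, 1, 1.
s=-3: eigenvector (5, -2, 0).
s=1: eigenvector (-2, 1, 0).
s=1: eigenvector (0, 0, 1).
P = [[5, -2, 0], [-2, 1, 0], [0, 0, 1]], D = diag(-3, 1, 1), P⁻¹ = [[1, 2, 0], [2, 5, 0], [0, 0, 1]].
T⁴ = P·diag(81, 1, 1)·P⁻¹ = [[401, 800, 0], [-160, -319, 0], [0, 0, 1]].
The requested entry is 401.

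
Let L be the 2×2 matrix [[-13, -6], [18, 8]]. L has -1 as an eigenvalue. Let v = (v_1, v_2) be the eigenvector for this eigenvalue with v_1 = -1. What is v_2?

L + 1I = [[-12, -6], [18, 9]].
Solving (L + 1I)v = 0 gives the eigenspace spanned by (-1, 2).
With v_1 = -1, v = (-1, 2), so v_2 = 2.

2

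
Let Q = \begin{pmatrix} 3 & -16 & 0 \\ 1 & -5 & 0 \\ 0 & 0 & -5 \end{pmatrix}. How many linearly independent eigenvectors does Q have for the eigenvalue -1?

Q + 1I = [[4, -16, 0], [1, -4, 0], [0, 0, -4]].
This matrix has rank 2, so its null space has dimension 3 − 2 = 1.

1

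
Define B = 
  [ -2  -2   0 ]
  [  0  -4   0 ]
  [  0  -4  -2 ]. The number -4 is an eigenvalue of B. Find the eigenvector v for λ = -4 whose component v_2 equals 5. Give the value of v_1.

5

B + 4I = [[2, -2, 0], [0, 0, 0], [0, -4, 2]].
Solving (B + 4I)v = 0 gives the eigenspace spanned by (5, 5, 10).
With v_2 = 5, v = (5, 5, 10), so v_1 = 5.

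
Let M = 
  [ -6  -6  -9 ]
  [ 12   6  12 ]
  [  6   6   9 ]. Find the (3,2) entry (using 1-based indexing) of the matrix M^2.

Characteristic polynomial: λ^3 - 9λ^2 + 18λ = λ(λ - 6)(λ - 3), so the eigenvalues are 0, 3, 6.
λ=3: eigenvector (1, 0, -1).
λ=0: eigenvector (-1, -2, 2).
λ=6: eigenvector (-2, 1, 2).
P = [[1, -1, -2], [0, -2, 1], [-1, 2, 2]], D = diag(3, 0, 6), P⁻¹ = [[6, 2, 5], [1, 0, 1], [2, 1, 2]].
M² = P·diag(9, 0, 36)·P⁻¹ = [[-90, -54, -99], [72, 36, 72], [90, 54, 99]].
The requested entry is 54.

54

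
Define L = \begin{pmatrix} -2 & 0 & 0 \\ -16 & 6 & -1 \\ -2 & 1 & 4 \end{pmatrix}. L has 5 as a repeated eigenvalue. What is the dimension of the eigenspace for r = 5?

1

L − 5I = [[-7, 0, 0], [-16, 1, -1], [-2, 1, -1]].
This matrix has rank 2, so its null space has dimension 3 − 2 = 1.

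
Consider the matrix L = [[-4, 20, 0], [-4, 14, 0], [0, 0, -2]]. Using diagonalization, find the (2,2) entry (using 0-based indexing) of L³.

Characteristic polynomial: s^3 - 8s^2 + 4s + 48 = (s - 6)(s - 4)(s + 2), so the eigenvalues are -2, 4, 6.
s=4: eigenvector (5, 2, 0).
s=6: eigenvector (2, 1, 0).
s=-2: eigenvector (0, 0, 1).
P = [[5, 2, 0], [2, 1, 0], [0, 0, 1]], D = diag(4, 6, -2), P⁻¹ = [[1, -2, 0], [-2, 5, 0], [0, 0, 1]].
L³ = P·diag(64, 216, -8)·P⁻¹ = [[-544, 1520, 0], [-304, 824, 0], [0, 0, -8]].
The requested entry is -8.

-8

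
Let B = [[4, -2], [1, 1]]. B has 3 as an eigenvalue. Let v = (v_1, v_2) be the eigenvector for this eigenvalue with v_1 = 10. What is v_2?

5

B − 3I = [[1, -2], [1, -2]].
Solving (B − 3I)v = 0 gives the eigenspace spanned by (10, 5).
With v_1 = 10, v = (10, 5), so v_2 = 5.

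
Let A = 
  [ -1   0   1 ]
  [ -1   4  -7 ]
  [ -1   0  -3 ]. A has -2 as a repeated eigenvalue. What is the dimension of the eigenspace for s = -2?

A + 2I = [[1, 0, 1], [-1, 6, -7], [-1, 0, -1]].
This matrix has rank 2, so its null space has dimension 3 − 2 = 1.

1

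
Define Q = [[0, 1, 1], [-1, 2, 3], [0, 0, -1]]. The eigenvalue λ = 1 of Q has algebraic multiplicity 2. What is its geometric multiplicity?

1

Q − 1I = [[-1, 1, 1], [-1, 1, 3], [0, 0, -2]].
This matrix has rank 2, so its null space has dimension 3 − 2 = 1.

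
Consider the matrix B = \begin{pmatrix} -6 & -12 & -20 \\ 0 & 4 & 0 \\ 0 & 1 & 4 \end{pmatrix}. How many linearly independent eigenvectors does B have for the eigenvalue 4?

B − 4I = [[-10, -12, -20], [0, 0, 0], [0, 1, 0]].
This matrix has rank 2, so its null space has dimension 3 − 2 = 1.

1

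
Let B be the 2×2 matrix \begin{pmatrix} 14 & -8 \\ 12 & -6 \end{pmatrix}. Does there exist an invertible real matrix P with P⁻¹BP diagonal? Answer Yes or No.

Yes

Characteristic polynomial: p(λ) = λ^2 - 8λ + 12 = (λ - 6)(λ - 2).
All 2 eigenvalues are distinct, so B is diagonalizable.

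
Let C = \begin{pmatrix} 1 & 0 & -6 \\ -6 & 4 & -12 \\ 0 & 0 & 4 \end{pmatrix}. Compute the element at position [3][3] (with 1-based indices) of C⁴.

Characteristic polynomial: s^3 - 9s^2 + 24s - 16 = (s - 4)^2(s - 1), so the eigenvalues are 1, 4, 4.
s=1: eigenvector (1, 2, 0).
s=4: eigenvector (0, 1, 0).
s=4: eigenvector (-2, -2, 1).
P = [[1, 0, -2], [2, 1, -2], [0, 0, 1]], D = diag(1, 4, 4), P⁻¹ = [[1, 0, 2], [-2, 1, -2], [0, 0, 1]].
C⁴ = P·diag(1, 256, 256)·P⁻¹ = [[1, 0, -510], [-510, 256, -1020], [0, 0, 256]].
The requested entry is 256.

256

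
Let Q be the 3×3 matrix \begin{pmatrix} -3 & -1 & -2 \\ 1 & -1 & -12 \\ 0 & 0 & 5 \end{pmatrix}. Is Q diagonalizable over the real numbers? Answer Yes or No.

Characteristic polynomial: p(t) = t^3 - t^2 - 16t - 20 = (t - 5)(t + 2)^2.
t = -2 has algebraic multiplicity 2; rank(Q + 2I) = 2, so geometric multiplicity = 1.
Geometric multiplicity < algebraic multiplicity, so Q is not diagonalizable.

No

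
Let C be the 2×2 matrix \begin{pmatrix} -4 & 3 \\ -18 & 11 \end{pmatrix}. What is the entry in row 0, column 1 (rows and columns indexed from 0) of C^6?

Characteristic polynomial: t^2 - 7t + 10 = (t - 5)(t - 2), so the eigenvalues are 2, 5.
t=5: eigenvector (1, 3).
t=2: eigenvector (-1, -2).
P = [[1, -1], [3, -2]], D = diag(5, 2), P⁻¹ = [[-2, 1], [-3, 1]].
C⁶ = P·diag(15625, 64)·P⁻¹ = [[-31058, 15561], [-93366, 46747]].
The requested entry is 15561.

15561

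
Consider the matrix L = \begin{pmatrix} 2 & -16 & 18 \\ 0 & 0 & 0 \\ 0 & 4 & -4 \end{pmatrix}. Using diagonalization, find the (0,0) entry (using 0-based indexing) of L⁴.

Characteristic polynomial: s^3 + 2s^2 - 8s = s(s - 2)(s + 4), so the eigenvalues are -4, 0, 2.
s=-4: eigenvector (-3, 0, 1).
s=0: eigenvector (-1, 1, 1).
s=2: eigenvector (1, 0, 0).
P = [[-3, -1, 1], [0, 1, 0], [1, 1, 0]], D = diag(-4, 0, 2), P⁻¹ = [[0, -1, 1], [0, 1, 0], [1, -2, 3]].
L⁴ = P·diag(256, 0, 16)·P⁻¹ = [[16, 736, -720], [0, 0, 0], [0, -256, 256]].
The requested entry is 16.

16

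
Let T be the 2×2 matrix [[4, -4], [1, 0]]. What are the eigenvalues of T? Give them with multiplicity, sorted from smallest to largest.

Characteristic polynomial: p(μ) = μ^2 - 4μ + 4 = (μ - 2)^2.
Roots (with multiplicity): 2, 2.

2, 2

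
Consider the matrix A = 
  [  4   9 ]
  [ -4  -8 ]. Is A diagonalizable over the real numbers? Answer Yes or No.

Characteristic polynomial: p(s) = s^2 + 4s + 4 = (s + 2)^2.
s = -2 has algebraic multiplicity 2; rank(A + 2I) = 1, so geometric multiplicity = 1.
Geometric multiplicity < algebraic multiplicity, so A is not diagonalizable.

No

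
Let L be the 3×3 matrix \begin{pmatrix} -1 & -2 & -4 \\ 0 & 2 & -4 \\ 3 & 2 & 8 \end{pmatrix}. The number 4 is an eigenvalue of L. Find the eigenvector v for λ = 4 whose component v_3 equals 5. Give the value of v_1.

L − 4I = [[-5, -2, -4], [0, -2, -4], [3, 2, 4]].
Solving (L − 4I)v = 0 gives the eigenspace spanned by (0, -10, 5).
With v_3 = 5, v = (0, -10, 5), so v_1 = 0.

0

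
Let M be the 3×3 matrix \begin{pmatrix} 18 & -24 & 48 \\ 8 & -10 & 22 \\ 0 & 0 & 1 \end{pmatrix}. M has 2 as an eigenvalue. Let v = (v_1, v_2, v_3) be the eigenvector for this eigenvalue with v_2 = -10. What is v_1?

-15

M − 2I = [[16, -24, 48], [8, -12, 22], [0, 0, -1]].
Solving (M − 2I)v = 0 gives the eigenspace spanned by (-15, -10, 0).
With v_2 = -10, v = (-15, -10, 0), so v_1 = -15.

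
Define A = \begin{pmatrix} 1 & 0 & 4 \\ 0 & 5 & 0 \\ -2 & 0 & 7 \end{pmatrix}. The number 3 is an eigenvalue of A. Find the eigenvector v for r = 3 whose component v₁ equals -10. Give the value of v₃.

A − 3I = [[-2, 0, 4], [0, 2, 0], [-2, 0, 4]].
Solving (A − 3I)v = 0 gives the eigenspace spanned by (-10, 0, -5).
With v₁ = -10, v = (-10, 0, -5), so v₃ = -5.

-5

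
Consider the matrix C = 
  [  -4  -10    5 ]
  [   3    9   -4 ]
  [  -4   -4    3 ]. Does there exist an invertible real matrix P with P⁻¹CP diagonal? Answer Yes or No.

Characteristic polynomial: p(μ) = μ^3 - 8μ^2 + 13μ - 6 = (μ - 6)(μ - 1)^2.
μ = 1 has algebraic multiplicity 2; rank(C − 1I) = 2, so geometric multiplicity = 1.
Geometric multiplicity < algebraic multiplicity, so C is not diagonalizable.

No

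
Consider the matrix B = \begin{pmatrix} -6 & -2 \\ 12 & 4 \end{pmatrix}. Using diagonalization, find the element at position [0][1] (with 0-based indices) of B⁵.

Characteristic polynomial: r^2 + 2r = r(r + 2), so the eigenvalues are -2, 0.
r=-2: eigenvector (1, -2).
r=0: eigenvector (1, -3).
P = [[1, 1], [-2, -3]], D = diag(-2, 0), P⁻¹ = [[3, 1], [-2, -1]].
B⁵ = P·diag(-32, 0)·P⁻¹ = [[-96, -32], [192, 64]].
The requested entry is -32.

-32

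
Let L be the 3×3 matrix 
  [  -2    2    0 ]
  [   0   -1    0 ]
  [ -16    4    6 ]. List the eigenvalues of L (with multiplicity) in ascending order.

Characteristic polynomial: p(t) = t^3 - 3t^2 - 16t - 12 = (t - 6)(t + 1)(t + 2).
Roots (with multiplicity): -2, -1, 6.

-2, -1, 6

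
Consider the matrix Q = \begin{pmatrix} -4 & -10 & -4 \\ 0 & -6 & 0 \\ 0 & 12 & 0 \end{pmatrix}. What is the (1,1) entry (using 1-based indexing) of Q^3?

-64

Characteristic polynomial: μ^3 + 10μ^2 + 24μ = μ(μ + 4)(μ + 6), so the eigenvalues are -6, -4, 0.
μ=-4: eigenvector (1, 0, 0).
μ=0: eigenvector (-1, 0, 1).
μ=-6: eigenvector (1, 1, -2).
P = [[1, -1, 1], [0, 0, 1], [0, 1, -2]], D = diag(-4, 0, -6), P⁻¹ = [[1, 1, 1], [0, 2, 1], [0, 1, 0]].
Q³ = P·diag(-64, 0, -216)·P⁻¹ = [[-64, -280, -64], [0, -216, 0], [0, 432, 0]].
The requested entry is -64.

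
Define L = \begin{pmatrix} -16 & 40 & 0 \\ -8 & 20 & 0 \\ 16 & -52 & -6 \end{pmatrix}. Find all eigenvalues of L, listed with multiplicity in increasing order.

Characteristic polynomial: p(λ) = λ^3 + 2λ^2 - 24λ = λ(λ - 4)(λ + 6).
Roots (with multiplicity): -6, 0, 4.

-6, 0, 4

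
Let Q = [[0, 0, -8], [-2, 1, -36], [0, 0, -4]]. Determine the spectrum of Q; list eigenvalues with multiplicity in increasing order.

-4, 0, 1

Characteristic polynomial: p(λ) = λ^3 + 3λ^2 - 4λ = λ(λ - 1)(λ + 4).
Roots (with multiplicity): -4, 0, 1.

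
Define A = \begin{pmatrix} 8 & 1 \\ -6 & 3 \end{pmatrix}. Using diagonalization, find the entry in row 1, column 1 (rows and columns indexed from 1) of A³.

Characteristic polynomial: r^2 - 11r + 30 = (r - 6)(r - 5), so the eigenvalues are 5, 6.
r=6: eigenvector (1, -2).
r=5: eigenvector (-1, 3).
P = [[1, -1], [-2, 3]], D = diag(6, 5), P⁻¹ = [[3, 1], [2, 1]].
A³ = P·diag(216, 125)·P⁻¹ = [[398, 91], [-546, -57]].
The requested entry is 398.

398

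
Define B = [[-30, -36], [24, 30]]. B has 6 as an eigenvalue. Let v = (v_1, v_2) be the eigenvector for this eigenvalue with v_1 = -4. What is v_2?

4

B − 6I = [[-36, -36], [24, 24]].
Solving (B − 6I)v = 0 gives the eigenspace spanned by (-4, 4).
With v_1 = -4, v = (-4, 4), so v_2 = 4.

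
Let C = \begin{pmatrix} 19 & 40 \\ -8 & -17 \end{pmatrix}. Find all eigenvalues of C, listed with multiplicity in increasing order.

Characteristic polynomial: p(r) = r^2 - 2r - 3 = (r - 3)(r + 1).
Roots (with multiplicity): -1, 3.

-1, 3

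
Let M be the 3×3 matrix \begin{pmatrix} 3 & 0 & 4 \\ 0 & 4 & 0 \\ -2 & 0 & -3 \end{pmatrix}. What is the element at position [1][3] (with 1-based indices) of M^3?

4

Characteristic polynomial: μ^3 - 4μ^2 - μ + 4 = (μ - 4)(μ - 1)(μ + 1), so the eigenvalues are -1, 1, 4.
μ=4: eigenvector (0, 1, 0).
μ=-1: eigenvector (1, 0, -1).
μ=1: eigenvector (2, 0, -1).
P = [[0, 1, 2], [1, 0, 0], [0, -1, -1]], D = diag(4, -1, 1), P⁻¹ = [[0, 1, 0], [-1, 0, -2], [1, 0, 1]].
M³ = P·diag(64, -1, 1)·P⁻¹ = [[3, 0, 4], [0, 64, 0], [-2, 0, -3]].
The requested entry is 4.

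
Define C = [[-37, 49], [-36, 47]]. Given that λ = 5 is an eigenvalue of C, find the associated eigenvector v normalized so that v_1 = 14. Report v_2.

C − 5I = [[-42, 49], [-36, 42]].
Solving (C − 5I)v = 0 gives the eigenspace spanned by (14, 12).
With v_1 = 14, v = (14, 12), so v_2 = 12.

12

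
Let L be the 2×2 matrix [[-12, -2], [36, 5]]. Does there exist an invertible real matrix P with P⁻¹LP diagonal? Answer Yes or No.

Yes

Characteristic polynomial: p(s) = s^2 + 7s + 12 = (s + 3)(s + 4).
All 2 eigenvalues are distinct, so L is diagonalizable.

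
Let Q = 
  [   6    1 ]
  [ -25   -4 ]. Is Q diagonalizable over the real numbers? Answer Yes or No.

No

Characteristic polynomial: p(r) = r^2 - 2r + 1 = (r - 1)^2.
r = 1 has algebraic multiplicity 2; rank(Q − 1I) = 1, so geometric multiplicity = 1.
Geometric multiplicity < algebraic multiplicity, so Q is not diagonalizable.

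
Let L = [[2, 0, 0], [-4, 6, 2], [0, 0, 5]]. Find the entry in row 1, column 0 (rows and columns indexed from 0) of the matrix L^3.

Characteristic polynomial: t^3 - 13t^2 + 52t - 60 = (t - 6)(t - 5)(t - 2), so the eigenvalues are 2, 5, 6.
t=2: eigenvector (1, 1, 0).
t=6: eigenvector (0, 1, 0).
t=5: eigenvector (0, -2, 1).
P = [[1, 0, 0], [1, 1, -2], [0, 0, 1]], D = diag(2, 6, 5), P⁻¹ = [[1, 0, 0], [-1, 1, 2], [0, 0, 1]].
L³ = P·diag(8, 216, 125)·P⁻¹ = [[8, 0, 0], [-208, 216, 182], [0, 0, 125]].
The requested entry is -208.

-208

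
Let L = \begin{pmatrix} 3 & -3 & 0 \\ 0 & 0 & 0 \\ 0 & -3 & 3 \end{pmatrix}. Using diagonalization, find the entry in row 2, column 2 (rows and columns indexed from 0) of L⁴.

Characteristic polynomial: s^3 - 6s^2 + 9s = s(s - 3)^2, so the eigenvalues are 0, 3, 3.
s=3: eigenvector (-1, 0, -1).
s=0: eigenvector (1, 1, 1).
s=3: eigenvector (2, 0, 1).
P = [[-1, 1, 2], [0, 1, 0], [-1, 1, 1]], D = diag(3, 0, 3), P⁻¹ = [[1, 1, -2], [0, 1, 0], [1, 0, -1]].
L⁴ = P·diag(81, 0, 81)·P⁻¹ = [[81, -81, 0], [0, 0, 0], [0, -81, 81]].
The requested entry is 81.

81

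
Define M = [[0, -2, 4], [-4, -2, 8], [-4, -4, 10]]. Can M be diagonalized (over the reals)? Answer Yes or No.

Yes

Characteristic polynomial: p(r) = r^3 - 8r^2 + 20r - 16 = (r - 4)(r - 2)^2.
r = 2 has algebraic multiplicity 2; rank(M − 2I) = 1, so geometric multiplicity = 2.
Every eigenvalue has geometric = algebraic multiplicity, so M is diagonalizable.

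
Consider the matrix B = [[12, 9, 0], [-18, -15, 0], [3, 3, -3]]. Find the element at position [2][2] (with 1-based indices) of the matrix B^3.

-459

Characteristic polynomial: s^3 + 6s^2 - 9s - 54 = (s - 3)(s + 3)(s + 6), so the eigenvalues are -6, -3, 3.
s=3: eigenvector (1, -1, 0).
s=-6: eigenvector (1, -2, 1).
s=-3: eigenvector (0, 0, 1).
P = [[1, 1, 0], [-1, -2, 0], [0, 1, 1]], D = diag(3, -6, -3), P⁻¹ = [[2, 1, 0], [-1, -1, 0], [1, 1, 1]].
B³ = P·diag(27, -216, -27)·P⁻¹ = [[270, 243, 0], [-486, -459, 0], [189, 189, -27]].
The requested entry is -459.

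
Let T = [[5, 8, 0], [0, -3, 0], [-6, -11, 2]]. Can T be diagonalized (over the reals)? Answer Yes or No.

Characteristic polynomial: p(μ) = μ^3 - 4μ^2 - 11μ + 30 = (μ - 5)(μ - 2)(μ + 3).
All 3 eigenvalues are distinct, so T is diagonalizable.

Yes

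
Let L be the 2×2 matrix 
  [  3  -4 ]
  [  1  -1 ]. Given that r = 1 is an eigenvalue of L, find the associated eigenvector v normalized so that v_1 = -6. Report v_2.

L − 1I = [[2, -4], [1, -2]].
Solving (L − 1I)v = 0 gives the eigenspace spanned by (-6, -3).
With v_1 = -6, v = (-6, -3), so v_2 = -3.

-3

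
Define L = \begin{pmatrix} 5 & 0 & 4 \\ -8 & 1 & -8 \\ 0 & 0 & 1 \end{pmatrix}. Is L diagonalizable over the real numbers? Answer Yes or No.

Yes

Characteristic polynomial: p(μ) = μ^3 - 7μ^2 + 11μ - 5 = (μ - 5)(μ - 1)^2.
μ = 1 has algebraic multiplicity 2; rank(L − 1I) = 1, so geometric multiplicity = 2.
Every eigenvalue has geometric = algebraic multiplicity, so L is diagonalizable.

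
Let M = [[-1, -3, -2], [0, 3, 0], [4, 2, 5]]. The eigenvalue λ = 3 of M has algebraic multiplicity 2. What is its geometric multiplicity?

1

M − 3I = [[-4, -3, -2], [0, 0, 0], [4, 2, 2]].
This matrix has rank 2, so its null space has dimension 3 − 2 = 1.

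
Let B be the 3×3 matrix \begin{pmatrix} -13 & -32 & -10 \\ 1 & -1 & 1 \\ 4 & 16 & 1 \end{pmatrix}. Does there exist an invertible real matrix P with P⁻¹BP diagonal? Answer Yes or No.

No

Characteristic polynomial: p(t) = t^3 + 13t^2 + 55t + 75 = (t + 3)(t + 5)^2.
t = -5 has algebraic multiplicity 2; rank(B + 5I) = 2, so geometric multiplicity = 1.
Geometric multiplicity < algebraic multiplicity, so B is not diagonalizable.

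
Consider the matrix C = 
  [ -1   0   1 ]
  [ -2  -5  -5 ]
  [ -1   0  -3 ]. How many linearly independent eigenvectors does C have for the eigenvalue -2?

C + 2I = [[1, 0, 1], [-2, -3, -5], [-1, 0, -1]].
This matrix has rank 2, so its null space has dimension 3 − 2 = 1.

1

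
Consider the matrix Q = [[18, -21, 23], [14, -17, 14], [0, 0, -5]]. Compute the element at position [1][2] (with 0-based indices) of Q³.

182

Characteristic polynomial: r^3 + 4r^2 - 17r - 60 = (r - 4)(r + 3)(r + 5), so the eigenvalues are -5, -3, 4.
r=-3: eigenvector (1, 1, 0).
r=4: eigenvector (-3, -2, 0).
r=-5: eigenvector (-1, 0, 1).
P = [[1, -3, -1], [1, -2, 0], [0, 0, 1]], D = diag(-3, 4, -5), P⁻¹ = [[-2, 3, -2], [-1, 1, -1], [0, 0, 1]].
Q³ = P·diag(-27, 64, -125)·P⁻¹ = [[246, -273, 371], [182, -209, 182], [0, 0, -125]].
The requested entry is 182.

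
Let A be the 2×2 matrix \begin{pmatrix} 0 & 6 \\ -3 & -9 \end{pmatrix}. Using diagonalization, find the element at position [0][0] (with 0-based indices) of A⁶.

-45198

Characteristic polynomial: s^2 + 9s + 18 = (s + 3)(s + 6), so the eigenvalues are -6, -3.
s=-3: eigenvector (-2, 1).
s=-6: eigenvector (-1, 1).
P = [[-2, -1], [1, 1]], D = diag(-3, -6), P⁻¹ = [[-1, -1], [1, 2]].
A⁶ = P·diag(729, 46656)·P⁻¹ = [[-45198, -91854], [45927, 92583]].
The requested entry is -45198.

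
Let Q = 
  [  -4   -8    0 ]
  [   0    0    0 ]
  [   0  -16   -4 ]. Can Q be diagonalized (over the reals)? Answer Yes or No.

Characteristic polynomial: p(μ) = μ^3 + 8μ^2 + 16μ = μ(μ + 4)^2.
μ = -4 has algebraic multiplicity 2; rank(Q + 4I) = 1, so geometric multiplicity = 2.
Every eigenvalue has geometric = algebraic multiplicity, so Q is diagonalizable.

Yes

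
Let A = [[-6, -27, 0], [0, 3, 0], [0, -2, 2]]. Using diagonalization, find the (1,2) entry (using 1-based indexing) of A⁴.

Characteristic polynomial: λ^3 + λ^2 - 24λ + 36 = (λ - 3)(λ - 2)(λ + 6), so the eigenvalues are -6, 2, 3.
λ=3: eigenvector (-3, 1, -2).
λ=-6: eigenvector (1, 0, 0).
λ=2: eigenvector (0, 0, 1).
P = [[-3, 1, 0], [1, 0, 0], [-2, 0, 1]], D = diag(3, -6, 2), P⁻¹ = [[0, 1, 0], [1, 3, 0], [0, 2, 1]].
A⁴ = P·diag(81, 1296, 16)·P⁻¹ = [[1296, 3645, 0], [0, 81, 0], [0, -130, 16]].
The requested entry is 3645.

3645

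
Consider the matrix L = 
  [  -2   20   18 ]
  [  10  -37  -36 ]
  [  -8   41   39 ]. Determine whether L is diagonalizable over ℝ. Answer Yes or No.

Characteristic polynomial: p(r) = r^3 - 27r + 54 = (r - 3)^2(r + 6).
r = 3 has algebraic multiplicity 2; rank(L − 3I) = 2, so geometric multiplicity = 1.
Geometric multiplicity < algebraic multiplicity, so L is not diagonalizable.

No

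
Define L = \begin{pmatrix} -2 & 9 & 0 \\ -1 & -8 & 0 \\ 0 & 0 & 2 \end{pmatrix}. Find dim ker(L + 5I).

1

L + 5I = [[3, 9, 0], [-1, -3, 0], [0, 0, 7]].
This matrix has rank 2, so its null space has dimension 3 − 2 = 1.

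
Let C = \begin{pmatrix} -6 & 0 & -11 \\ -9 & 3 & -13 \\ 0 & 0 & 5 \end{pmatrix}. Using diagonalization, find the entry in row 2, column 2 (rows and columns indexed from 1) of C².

Characteristic polynomial: r^3 - 2r^2 - 33r + 90 = (r - 5)(r - 3)(r + 6), so the eigenvalues are -6, 3, 5.
r=-6: eigenvector (1, 1, 0).
r=3: eigenvector (0, 1, 0).
r=5: eigenvector (-1, -2, 1).
P = [[1, 0, -1], [1, 1, -2], [0, 0, 1]], D = diag(-6, 3, 5), P⁻¹ = [[1, 0, 1], [-1, 1, 1], [0, 0, 1]].
C² = P·diag(36, 9, 25)·P⁻¹ = [[36, 0, 11], [27, 9, -5], [0, 0, 25]].
The requested entry is 9.

9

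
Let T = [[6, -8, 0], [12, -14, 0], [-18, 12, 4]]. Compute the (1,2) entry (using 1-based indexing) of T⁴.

Characteristic polynomial: λ^3 + 4λ^2 - 20λ - 48 = (λ - 4)(λ + 2)(λ + 6), so the eigenvalues are -6, -2, 4.
λ=-2: eigenvector (1, 1, 1).
λ=4: eigenvector (0, 0, 1).
λ=-6: eigenvector (2, 3, 0).
P = [[1, 0, 2], [1, 0, 3], [1, 1, 0]], D = diag(-2, 4, -6), P⁻¹ = [[3, -2, 0], [-3, 2, 1], [-1, 1, 0]].
T⁴ = P·diag(16, 256, 1296)·P⁻¹ = [[-2544, 2560, 0], [-3840, 3856, 0], [-720, 480, 256]].
The requested entry is 2560.

2560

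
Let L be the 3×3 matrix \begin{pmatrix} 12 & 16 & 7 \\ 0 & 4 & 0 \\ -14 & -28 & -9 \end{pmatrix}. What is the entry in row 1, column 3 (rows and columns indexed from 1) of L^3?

Characteristic polynomial: s^3 - 7s^2 + 2s + 40 = (s - 5)(s - 4)(s + 2), so the eigenvalues are -2, 4, 5.
s=-2: eigenvector (-1, 0, 2).
s=5: eigenvector (-1, 0, 1).
s=4: eigenvector (-2, 1, 0).
P = [[-1, -1, -2], [0, 0, 1], [2, 1, 0]], D = diag(-2, 5, 4), P⁻¹ = [[1, 2, 1], [-2, -4, -1], [0, 1, 0]].
L³ = P·diag(-8, 125, 64)·P⁻¹ = [[258, 388, 133], [0, 64, 0], [-266, -532, -141]].
The requested entry is 133.

133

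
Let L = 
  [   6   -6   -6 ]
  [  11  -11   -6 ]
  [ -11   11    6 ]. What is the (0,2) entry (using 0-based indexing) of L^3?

-216

Characteristic polynomial: r^3 - r^2 - 30r = r(r - 6)(r + 5), so the eigenvalues are -5, 0, 6.
r=-5: eigenvector (0, 1, -1).
r=6: eigenvector (1, 1, -1).
r=0: eigenvector (1, 1, 0).
P = [[0, 1, 1], [1, 1, 1], [-1, -1, 0]], D = diag(-5, 6, 0), P⁻¹ = [[-1, 1, 0], [1, -1, -1], [0, 1, 1]].
L³ = P·diag(-125, 216, 0)·P⁻¹ = [[216, -216, -216], [341, -341, -216], [-341, 341, 216]].
The requested entry is -216.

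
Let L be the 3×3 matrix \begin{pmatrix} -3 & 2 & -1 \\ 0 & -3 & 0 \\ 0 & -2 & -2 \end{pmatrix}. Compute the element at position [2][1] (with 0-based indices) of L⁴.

Characteristic polynomial: λ^3 + 8λ^2 + 21λ + 18 = (λ + 2)(λ + 3)^2, so the eigenvalues are -3, -3, -2.
λ=-2: eigenvector (1, 0, -1).
λ=-3: eigenvector (-2, 1, 2).
λ=-3: eigenvector (1, 0, 0).
P = [[1, -2, 1], [0, 1, 0], [-1, 2, 0]], D = diag(-2, -3, -3), P⁻¹ = [[0, 2, -1], [0, 1, 0], [1, 0, 1]].
L⁴ = P·diag(16, 81, 81)·P⁻¹ = [[81, -130, 65], [0, 81, 0], [0, 130, 16]].
The requested entry is 130.

130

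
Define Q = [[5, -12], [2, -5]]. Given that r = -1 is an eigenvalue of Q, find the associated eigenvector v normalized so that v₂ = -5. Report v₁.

Q + 1I = [[6, -12], [2, -4]].
Solving (Q + 1I)v = 0 gives the eigenspace spanned by (-10, -5).
With v₂ = -5, v = (-10, -5), so v₁ = -10.

-10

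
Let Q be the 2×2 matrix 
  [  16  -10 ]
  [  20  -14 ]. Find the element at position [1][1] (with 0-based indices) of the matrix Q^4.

Characteristic polynomial: s^2 - 2s - 24 = (s - 6)(s + 4), so the eigenvalues are -4, 6.
s=-4: eigenvector (1, 2).
s=6: eigenvector (1, 1).
P = [[1, 1], [2, 1]], D = diag(-4, 6), P⁻¹ = [[-1, 1], [2, -1]].
Q⁴ = P·diag(256, 1296)·P⁻¹ = [[2336, -1040], [2080, -784]].
The requested entry is -784.

-784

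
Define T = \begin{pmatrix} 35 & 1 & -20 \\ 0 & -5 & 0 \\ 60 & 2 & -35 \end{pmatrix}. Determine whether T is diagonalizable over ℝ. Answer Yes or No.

Characteristic polynomial: p(λ) = λ^3 + 5λ^2 - 25λ - 125 = (λ - 5)(λ + 5)^2.
λ = -5 has algebraic multiplicity 2; rank(T + 5I) = 2, so geometric multiplicity = 1.
Geometric multiplicity < algebraic multiplicity, so T is not diagonalizable.

No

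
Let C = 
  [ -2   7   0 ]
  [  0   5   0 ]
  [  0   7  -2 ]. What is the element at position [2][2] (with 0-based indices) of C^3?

-8

Characteristic polynomial: r^3 - r^2 - 16r - 20 = (r - 5)(r + 2)^2, so the eigenvalues are -2, -2, 5.
r=-2: eigenvector (1, 0, 0).
r=5: eigenvector (1, 1, 1).
r=-2: eigenvector (1, 0, 1).
P = [[1, 1, 1], [0, 1, 0], [0, 1, 1]], D = diag(-2, 5, -2), P⁻¹ = [[1, 0, -1], [0, 1, 0], [0, -1, 1]].
C³ = P·diag(-8, 125, -8)·P⁻¹ = [[-8, 133, 0], [0, 125, 0], [0, 133, -8]].
The requested entry is -8.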